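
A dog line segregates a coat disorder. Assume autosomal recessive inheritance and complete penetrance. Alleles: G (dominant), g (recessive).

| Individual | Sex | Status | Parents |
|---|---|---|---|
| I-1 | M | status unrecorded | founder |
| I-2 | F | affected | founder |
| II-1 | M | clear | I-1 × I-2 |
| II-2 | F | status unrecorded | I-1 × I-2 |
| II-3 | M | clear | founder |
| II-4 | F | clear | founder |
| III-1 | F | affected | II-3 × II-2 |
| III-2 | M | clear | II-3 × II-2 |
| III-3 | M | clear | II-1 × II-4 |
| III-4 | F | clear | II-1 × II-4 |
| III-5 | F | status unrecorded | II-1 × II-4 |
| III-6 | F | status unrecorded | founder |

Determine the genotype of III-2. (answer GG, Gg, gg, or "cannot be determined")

cannot be determined

III-2's phenotype allows GG or Gg, and no parent or child forces a single allele at both positions; consistent genotype assignments exist with III-2 as GG or Gg.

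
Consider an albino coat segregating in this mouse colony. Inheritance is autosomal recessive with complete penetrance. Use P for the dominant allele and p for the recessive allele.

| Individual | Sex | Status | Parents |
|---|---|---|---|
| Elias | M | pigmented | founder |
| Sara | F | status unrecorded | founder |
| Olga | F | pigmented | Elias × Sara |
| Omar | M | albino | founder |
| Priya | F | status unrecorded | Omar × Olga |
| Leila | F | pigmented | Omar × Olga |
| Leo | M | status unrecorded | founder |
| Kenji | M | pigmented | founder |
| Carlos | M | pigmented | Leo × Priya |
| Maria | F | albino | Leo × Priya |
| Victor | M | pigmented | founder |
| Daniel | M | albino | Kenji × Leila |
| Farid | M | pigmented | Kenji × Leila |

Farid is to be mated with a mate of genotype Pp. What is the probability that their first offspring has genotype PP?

1/3

Kenji is pigmented so carries P and passed p to Daniel (pp), so Kenji is Pp.
Leila is pigmented so carries P and received p from Omar (pp), so Leila is Pp.
Farid is a pigmented offspring of Kenji (Pp) × Leila (Pp), whose cross gives 1/4 PP : 1/2 Pp : 1/4 pp; conditioning on being pigmented, Farid is PP with probability 1/3, Pp with probability 2/3.
Summing over parental genotype combinations, P(offspring has genotype PP) = 1/3·1/2 + 2/3·1/4 = 1/3.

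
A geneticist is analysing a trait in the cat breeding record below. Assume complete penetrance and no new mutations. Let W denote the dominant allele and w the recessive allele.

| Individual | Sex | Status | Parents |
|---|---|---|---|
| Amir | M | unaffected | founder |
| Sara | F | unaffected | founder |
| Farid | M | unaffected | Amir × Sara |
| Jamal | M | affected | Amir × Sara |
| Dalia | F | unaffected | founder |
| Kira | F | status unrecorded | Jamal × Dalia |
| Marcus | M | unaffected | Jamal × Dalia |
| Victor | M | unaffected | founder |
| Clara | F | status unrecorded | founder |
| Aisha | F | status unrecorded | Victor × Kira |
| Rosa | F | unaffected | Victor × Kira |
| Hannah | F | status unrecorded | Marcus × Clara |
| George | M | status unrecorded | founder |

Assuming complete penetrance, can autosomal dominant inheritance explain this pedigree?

No

Under autosomal dominant, Jamal (affected, male) cannot arise from Amir (unaffected) × Sara (unaffected).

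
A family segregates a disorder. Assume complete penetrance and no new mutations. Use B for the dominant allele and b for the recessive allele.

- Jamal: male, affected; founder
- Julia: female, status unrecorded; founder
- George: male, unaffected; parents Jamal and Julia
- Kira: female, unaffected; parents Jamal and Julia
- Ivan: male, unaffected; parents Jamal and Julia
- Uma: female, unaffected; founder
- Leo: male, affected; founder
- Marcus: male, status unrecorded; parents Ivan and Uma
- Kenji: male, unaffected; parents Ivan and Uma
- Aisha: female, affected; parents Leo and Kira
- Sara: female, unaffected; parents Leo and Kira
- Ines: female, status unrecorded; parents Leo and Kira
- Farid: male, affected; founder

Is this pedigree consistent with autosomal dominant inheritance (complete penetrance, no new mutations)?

Yes

A consistent assignment under autosomal dominant exists: Jamal Bb, Julia Bb, George bb, Kira bb, Ivan bb, Uma bb, Leo Bb, Marcus bb, Kenji bb, Aisha Bb, Sara bb, Ines Bb, Farid BB.
In this assignment every recorded phenotype matches its genotype and every non-founder's genotype is obtainable from its parents' genotypes, so the pedigree is consistent.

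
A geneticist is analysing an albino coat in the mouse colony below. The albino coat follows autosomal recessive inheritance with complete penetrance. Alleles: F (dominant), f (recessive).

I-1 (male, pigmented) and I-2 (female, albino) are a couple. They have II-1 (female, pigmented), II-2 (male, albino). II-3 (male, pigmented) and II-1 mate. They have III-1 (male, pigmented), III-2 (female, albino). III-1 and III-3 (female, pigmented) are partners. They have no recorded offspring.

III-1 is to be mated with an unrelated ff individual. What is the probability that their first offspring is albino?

II-3 is pigmented so carries F and passed f to III-2 (ff), so II-3 is Ff.
II-1 is pigmented so carries F and received f from I-2 (ff), so II-1 is Ff.
III-1 is a pigmented offspring of II-3 (Ff) × II-1 (Ff), whose cross gives 1/4 FF : 1/2 Ff : 1/4 ff; conditioning on being pigmented, III-1 is FF with probability 1/3, Ff with probability 2/3.
Summing over parental genotype combinations, P(offspring is albino) = 2/3·1/2 = 1/3.

1/3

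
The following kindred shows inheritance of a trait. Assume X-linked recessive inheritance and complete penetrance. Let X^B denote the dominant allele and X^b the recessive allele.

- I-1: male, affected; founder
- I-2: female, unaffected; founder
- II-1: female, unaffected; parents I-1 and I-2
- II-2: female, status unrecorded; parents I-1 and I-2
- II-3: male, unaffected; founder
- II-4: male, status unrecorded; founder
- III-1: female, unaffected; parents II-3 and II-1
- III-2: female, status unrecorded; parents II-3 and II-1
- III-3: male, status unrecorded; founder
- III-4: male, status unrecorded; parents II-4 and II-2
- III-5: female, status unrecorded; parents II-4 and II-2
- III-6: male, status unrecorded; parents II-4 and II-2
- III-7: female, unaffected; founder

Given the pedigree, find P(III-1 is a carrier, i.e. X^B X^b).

II-3 is unaffected, so II-3 is X^B Y.
II-1 is unaffected so carries B and received b from I-1 (X^b Y), so II-1 is X^B X^b.
Their cross gives offspring ratios 1/2 X^B X^B : 1/2 X^B X^b. Conditioning on III-1 being unaffected, P(X^B X^b) = 1/2 / 1 = 1/2.

1/2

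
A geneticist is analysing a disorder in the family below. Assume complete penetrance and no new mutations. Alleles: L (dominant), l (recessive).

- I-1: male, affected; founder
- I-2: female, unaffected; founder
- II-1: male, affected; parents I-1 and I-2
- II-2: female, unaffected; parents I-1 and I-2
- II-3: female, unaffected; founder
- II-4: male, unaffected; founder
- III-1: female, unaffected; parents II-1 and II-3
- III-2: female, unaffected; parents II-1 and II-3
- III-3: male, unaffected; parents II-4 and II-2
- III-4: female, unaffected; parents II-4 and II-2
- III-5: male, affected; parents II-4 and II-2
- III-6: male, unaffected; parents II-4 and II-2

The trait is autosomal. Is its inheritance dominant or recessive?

II-4 and II-2 are both unaffected yet have an affected child III-5. Under dominance, an affected child requires at least one affected parent, so the trait cannot be dominant.

recessive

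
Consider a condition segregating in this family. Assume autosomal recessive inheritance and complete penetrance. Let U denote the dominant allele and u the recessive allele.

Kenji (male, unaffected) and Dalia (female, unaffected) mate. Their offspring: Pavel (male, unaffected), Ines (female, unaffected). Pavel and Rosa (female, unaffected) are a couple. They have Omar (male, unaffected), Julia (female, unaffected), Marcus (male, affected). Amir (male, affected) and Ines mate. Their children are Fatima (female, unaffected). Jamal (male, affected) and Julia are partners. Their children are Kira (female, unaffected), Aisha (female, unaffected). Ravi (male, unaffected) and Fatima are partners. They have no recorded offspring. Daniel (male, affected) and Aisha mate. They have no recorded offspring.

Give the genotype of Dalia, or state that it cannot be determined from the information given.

cannot be determined

Dalia's phenotype allows UU or Uu, and no parent or child forces a single allele at both positions; consistent genotype assignments exist with Dalia as UU or Uu.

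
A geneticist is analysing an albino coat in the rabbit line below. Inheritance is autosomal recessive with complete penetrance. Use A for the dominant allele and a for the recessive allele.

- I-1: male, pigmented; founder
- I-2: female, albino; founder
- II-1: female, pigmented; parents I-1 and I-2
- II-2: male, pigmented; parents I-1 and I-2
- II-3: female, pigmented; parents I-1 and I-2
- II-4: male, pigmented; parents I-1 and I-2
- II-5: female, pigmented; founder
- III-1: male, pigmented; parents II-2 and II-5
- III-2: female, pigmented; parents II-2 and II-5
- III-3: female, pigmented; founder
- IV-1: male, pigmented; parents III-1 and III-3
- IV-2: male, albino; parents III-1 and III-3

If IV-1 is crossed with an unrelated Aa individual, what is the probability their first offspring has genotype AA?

1/3

III-1 is pigmented so carries A and passed a to IV-2 (aa), so III-1 is Aa.
III-3 is pigmented so carries A and passed a to IV-2 (aa), so III-3 is Aa.
IV-1 is a pigmented offspring of III-1 (Aa) × III-3 (Aa), whose cross gives 1/4 AA : 1/2 Aa : 1/4 aa; conditioning on being pigmented, IV-1 is AA with probability 1/3, Aa with probability 2/3.
Summing over parental genotype combinations, P(offspring has genotype AA) = 1/3·1/2 + 2/3·1/4 = 1/3.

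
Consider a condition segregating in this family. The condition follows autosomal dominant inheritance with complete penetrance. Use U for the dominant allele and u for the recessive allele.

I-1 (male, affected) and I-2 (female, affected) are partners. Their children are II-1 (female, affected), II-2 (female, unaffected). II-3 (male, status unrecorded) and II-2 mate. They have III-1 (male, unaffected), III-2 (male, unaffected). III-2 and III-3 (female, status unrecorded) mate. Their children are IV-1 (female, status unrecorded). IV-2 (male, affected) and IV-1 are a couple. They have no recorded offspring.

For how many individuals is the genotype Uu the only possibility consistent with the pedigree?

Obligate heterozygotes: I-1 is affected so carries U and passed u to II-2 (uu), so I-1 is Uu; I-2 is affected so carries U and passed u to II-2 (uu), so I-2 is Uu.
Every other individual is either homozygous by phenotype or has at least one consistent homozygous assignment, so the count is 2.

2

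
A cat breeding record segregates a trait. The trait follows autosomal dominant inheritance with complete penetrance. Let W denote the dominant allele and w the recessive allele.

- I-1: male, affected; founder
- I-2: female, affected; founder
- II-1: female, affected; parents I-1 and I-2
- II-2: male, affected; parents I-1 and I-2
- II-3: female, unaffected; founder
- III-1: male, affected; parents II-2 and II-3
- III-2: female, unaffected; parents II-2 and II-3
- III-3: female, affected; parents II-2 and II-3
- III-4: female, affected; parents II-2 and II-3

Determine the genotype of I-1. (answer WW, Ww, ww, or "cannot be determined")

I-1's phenotype allows WW or Ww, and no parent or child forces a single allele at both positions; consistent genotype assignments exist with I-1 as WW or Ww.

cannot be determined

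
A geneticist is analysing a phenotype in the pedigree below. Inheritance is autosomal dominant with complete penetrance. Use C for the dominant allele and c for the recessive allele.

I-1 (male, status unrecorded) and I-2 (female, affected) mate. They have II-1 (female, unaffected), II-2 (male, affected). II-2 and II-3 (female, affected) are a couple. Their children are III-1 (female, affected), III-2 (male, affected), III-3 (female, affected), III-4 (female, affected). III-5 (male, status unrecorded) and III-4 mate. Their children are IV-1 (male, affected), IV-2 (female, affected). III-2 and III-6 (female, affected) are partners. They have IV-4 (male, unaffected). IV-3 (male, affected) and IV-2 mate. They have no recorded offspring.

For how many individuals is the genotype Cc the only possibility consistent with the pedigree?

Obligate heterozygotes: I-2 is affected so carries C and passed c to II-1 (cc), so I-2 is Cc; III-2 is affected so carries C and passed c to IV-4 (cc), so III-2 is Cc; III-6 is affected so carries C and passed c to IV-4 (cc), so III-6 is Cc.
Every other individual is either homozygous by phenotype or has at least one consistent homozygous assignment, so the count is 3.

3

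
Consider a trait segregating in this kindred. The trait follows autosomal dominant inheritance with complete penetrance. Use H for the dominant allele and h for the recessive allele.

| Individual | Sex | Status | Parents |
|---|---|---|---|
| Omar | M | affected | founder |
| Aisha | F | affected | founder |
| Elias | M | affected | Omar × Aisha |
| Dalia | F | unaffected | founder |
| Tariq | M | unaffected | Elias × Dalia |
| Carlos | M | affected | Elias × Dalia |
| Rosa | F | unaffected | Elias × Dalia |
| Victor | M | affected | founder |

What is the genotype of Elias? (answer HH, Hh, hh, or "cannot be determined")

From phenotype alone, Elias is HH or Hh.
Elias is affected so carries H and passed h to Tariq (hh), so Elias is Hh.

Hh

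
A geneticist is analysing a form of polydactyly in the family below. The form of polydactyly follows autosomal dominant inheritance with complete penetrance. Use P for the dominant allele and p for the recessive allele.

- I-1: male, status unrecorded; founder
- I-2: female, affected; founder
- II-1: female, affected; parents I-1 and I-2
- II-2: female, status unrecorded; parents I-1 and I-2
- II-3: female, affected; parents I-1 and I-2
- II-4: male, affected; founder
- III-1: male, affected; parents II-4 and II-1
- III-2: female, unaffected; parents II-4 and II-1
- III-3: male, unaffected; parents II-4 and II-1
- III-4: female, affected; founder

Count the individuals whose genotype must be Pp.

2

Obligate heterozygotes: II-1 is affected so carries P and passed p to III-2 (pp), so II-1 is Pp; II-4 is affected so carries P and passed p to III-2 (pp), so II-4 is Pp.
Every other individual is either homozygous by phenotype or has at least one consistent homozygous assignment, so the count is 2.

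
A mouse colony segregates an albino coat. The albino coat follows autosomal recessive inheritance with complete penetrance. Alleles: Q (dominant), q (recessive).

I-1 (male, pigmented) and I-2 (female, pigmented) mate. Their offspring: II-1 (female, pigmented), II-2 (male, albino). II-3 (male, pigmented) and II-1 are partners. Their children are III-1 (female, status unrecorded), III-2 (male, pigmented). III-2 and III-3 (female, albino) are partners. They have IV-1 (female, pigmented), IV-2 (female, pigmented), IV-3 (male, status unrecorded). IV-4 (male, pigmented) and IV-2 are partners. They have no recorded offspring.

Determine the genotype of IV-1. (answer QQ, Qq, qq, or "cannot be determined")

Qq

From phenotype alone, IV-1 is QQ or Qq.
IV-1 is pigmented so carries Q and received q from III-3 (qq), so IV-1 is Qq.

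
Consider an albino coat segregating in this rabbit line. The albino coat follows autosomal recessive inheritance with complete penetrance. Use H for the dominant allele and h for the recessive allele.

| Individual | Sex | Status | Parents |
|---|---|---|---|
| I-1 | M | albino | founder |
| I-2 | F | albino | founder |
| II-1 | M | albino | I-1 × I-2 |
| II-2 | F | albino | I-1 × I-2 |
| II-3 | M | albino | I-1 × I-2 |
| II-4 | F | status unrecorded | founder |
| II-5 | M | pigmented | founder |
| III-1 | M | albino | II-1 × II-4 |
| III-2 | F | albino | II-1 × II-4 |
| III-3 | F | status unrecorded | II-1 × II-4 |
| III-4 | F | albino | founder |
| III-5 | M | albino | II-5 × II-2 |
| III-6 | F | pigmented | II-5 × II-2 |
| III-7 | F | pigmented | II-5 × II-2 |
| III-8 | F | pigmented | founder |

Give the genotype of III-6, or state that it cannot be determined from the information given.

Hh

From phenotype alone, III-6 is HH or Hh.
III-6 is pigmented so carries H and received h from II-2 (hh), so III-6 is Hh.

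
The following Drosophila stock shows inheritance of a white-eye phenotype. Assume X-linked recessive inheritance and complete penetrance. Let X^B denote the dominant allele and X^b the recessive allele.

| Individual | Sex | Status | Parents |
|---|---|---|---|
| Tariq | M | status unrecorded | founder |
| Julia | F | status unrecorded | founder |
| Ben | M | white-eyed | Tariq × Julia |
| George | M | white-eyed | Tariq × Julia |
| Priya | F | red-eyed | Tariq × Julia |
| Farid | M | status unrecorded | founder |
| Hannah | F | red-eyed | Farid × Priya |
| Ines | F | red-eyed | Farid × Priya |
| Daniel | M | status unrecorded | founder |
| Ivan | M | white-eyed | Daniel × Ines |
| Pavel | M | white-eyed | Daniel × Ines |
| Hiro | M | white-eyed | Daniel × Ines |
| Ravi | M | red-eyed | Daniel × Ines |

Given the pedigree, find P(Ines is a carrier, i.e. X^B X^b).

1

Ines is red-eyed so carries B and passed b to Ivan (X^b Y), so Ines is X^B X^b, giving P(X^B X^b) = 1.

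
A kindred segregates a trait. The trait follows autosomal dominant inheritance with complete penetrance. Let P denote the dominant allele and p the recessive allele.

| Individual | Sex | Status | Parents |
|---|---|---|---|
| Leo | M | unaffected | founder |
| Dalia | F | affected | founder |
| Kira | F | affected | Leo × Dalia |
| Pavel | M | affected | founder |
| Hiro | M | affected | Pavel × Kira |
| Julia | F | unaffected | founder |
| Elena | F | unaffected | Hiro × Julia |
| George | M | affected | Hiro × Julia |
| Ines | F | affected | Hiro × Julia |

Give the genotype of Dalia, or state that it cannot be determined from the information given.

Dalia's phenotype allows PP or Pp, and no parent or child forces a single allele at both positions; consistent genotype assignments exist with Dalia as PP or Pp.

cannot be determined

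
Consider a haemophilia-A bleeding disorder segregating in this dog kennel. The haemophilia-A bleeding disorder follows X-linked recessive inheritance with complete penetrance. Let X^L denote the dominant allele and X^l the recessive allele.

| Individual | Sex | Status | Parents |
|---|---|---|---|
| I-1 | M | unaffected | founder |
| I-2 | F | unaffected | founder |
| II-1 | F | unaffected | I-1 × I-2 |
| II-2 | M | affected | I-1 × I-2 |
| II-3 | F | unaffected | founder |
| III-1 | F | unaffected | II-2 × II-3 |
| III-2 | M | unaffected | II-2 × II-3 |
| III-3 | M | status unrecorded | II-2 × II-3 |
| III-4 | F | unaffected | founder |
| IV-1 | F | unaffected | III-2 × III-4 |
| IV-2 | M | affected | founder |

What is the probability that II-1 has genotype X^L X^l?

1/2

I-1 is unaffected, so I-1 is X^L Y.
I-2 is unaffected so carries L and passed l to II-2 (X^l Y), so I-2 is X^L X^l.
Their cross gives offspring ratios 1/2 X^L X^L : 1/2 X^L X^l. Conditioning on II-1 being unaffected, P(X^L X^l) = 1/2 / 1 = 1/2.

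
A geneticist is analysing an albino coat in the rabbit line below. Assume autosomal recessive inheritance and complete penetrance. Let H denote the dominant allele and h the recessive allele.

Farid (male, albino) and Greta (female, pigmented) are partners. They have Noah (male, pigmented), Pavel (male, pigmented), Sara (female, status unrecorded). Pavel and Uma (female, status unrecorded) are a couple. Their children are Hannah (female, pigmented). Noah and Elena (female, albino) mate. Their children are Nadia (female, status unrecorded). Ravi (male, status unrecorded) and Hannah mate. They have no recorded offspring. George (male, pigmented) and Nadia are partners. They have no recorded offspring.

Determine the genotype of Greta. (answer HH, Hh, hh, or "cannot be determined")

cannot be determined

Greta's phenotype allows HH or Hh, and no parent or child forces a single allele at both positions; consistent genotype assignments exist with Greta as HH or Hh.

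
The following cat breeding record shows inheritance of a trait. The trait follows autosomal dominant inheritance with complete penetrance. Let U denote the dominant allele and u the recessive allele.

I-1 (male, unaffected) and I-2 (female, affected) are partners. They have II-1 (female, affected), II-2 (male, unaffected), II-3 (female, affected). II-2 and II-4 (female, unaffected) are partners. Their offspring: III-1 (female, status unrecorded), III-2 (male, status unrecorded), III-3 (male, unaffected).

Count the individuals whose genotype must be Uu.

Obligate heterozygotes: I-2 is affected so carries U and passed u to II-2 (uu), so I-2 is Uu; II-1 is affected so carries U and received u from I-1 (uu), so II-1 is Uu; II-3 is affected so carries U and received u from I-1 (uu), so II-3 is Uu.
Every other individual is either homozygous by phenotype or has at least one consistent homozygous assignment, so the count is 3.

3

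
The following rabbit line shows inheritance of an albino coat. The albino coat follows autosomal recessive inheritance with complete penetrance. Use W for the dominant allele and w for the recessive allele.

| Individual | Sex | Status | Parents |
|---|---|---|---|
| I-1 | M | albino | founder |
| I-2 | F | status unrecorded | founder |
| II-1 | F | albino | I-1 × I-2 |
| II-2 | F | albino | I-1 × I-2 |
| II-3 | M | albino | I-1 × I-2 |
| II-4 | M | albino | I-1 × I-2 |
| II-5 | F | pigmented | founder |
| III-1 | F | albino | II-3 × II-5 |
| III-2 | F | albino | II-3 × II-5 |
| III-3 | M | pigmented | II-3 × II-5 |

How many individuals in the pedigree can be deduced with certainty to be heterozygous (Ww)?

Obligate heterozygotes: II-5 is pigmented so carries W and passed w to III-1 (ww), so II-5 is Ww; III-3 is pigmented so carries W and received w from II-3 (ww), so III-3 is Ww.
Every other individual is either homozygous by phenotype or has at least one consistent homozygous assignment, so the count is 2.

2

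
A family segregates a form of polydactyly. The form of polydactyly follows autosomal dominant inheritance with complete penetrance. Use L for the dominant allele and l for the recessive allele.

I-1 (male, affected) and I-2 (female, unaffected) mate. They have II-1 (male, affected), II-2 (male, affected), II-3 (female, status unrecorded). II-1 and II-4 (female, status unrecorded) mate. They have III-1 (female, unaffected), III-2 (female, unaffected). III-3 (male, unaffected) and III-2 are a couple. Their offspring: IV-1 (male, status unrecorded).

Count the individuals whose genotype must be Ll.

2

Obligate heterozygotes: II-1 is affected so carries L and received l from I-2 (ll), so II-1 is Ll; II-2 is affected so carries L and received l from I-2 (ll), so II-2 is Ll.
Every other individual is either homozygous by phenotype or has at least one consistent homozygous assignment, so the count is 2.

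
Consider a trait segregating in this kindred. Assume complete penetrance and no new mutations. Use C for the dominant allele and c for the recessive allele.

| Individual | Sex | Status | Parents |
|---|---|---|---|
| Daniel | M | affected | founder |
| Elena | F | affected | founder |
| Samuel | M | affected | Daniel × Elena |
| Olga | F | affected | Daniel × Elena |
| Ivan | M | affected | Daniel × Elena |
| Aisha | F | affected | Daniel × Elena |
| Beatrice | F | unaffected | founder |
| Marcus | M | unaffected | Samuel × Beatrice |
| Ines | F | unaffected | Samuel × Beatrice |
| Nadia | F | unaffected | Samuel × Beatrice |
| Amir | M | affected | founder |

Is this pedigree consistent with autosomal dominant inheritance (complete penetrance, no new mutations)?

Yes

A consistent assignment under autosomal dominant exists: Daniel CC, Elena Cc, Samuel Cc, Olga CC, Ivan CC, Aisha CC, Beatrice cc, Marcus cc, Ines cc, Nadia cc, Amir CC.
In this assignment every recorded phenotype matches its genotype and every non-founder's genotype is obtainable from its parents' genotypes, so the pedigree is consistent.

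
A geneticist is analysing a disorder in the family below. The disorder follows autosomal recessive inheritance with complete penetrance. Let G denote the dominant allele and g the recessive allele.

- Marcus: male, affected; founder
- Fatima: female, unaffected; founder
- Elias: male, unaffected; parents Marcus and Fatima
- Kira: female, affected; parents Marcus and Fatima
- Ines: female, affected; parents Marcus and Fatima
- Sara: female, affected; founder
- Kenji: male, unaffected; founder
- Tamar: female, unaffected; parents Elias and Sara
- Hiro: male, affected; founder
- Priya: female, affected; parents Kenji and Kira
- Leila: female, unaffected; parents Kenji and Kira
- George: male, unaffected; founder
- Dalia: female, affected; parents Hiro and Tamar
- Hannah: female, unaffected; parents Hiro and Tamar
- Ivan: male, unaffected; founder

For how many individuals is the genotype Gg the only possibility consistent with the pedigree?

Obligate heterozygotes: Fatima is unaffected so carries G and passed g to Kira (gg), so Fatima is Gg; Elias is unaffected so carries G and received g from Marcus (gg), so Elias is Gg; Kenji is unaffected so carries G and passed g to Priya (gg), so Kenji is Gg; Tamar is unaffected so carries G and received g from Sara (gg), so Tamar is Gg; Leila is unaffected so carries G and received g from Kira (gg), so Leila is Gg; Hannah is unaffected so carries G and received g from Hiro (gg), so Hannah is Gg.
Every other individual is either homozygous by phenotype or has at least one consistent homozygous assignment, so the count is 6.

6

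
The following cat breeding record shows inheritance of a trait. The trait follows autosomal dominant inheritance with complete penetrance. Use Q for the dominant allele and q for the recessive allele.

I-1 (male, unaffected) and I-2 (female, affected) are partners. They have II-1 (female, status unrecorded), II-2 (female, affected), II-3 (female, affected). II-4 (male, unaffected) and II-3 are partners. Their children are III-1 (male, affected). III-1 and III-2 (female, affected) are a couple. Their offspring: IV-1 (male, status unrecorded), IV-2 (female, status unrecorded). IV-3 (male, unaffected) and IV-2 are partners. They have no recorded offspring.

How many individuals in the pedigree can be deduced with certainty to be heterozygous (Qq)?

3

Obligate heterozygotes: II-2 is affected so carries Q and received q from I-1 (qq), so II-2 is Qq; II-3 is affected so carries Q and received q from I-1 (qq), so II-3 is Qq; III-1 is affected so carries Q and received q from II-4 (qq), so III-1 is Qq.
Every other individual is either homozygous by phenotype or has at least one consistent homozygous assignment, so the count is 3.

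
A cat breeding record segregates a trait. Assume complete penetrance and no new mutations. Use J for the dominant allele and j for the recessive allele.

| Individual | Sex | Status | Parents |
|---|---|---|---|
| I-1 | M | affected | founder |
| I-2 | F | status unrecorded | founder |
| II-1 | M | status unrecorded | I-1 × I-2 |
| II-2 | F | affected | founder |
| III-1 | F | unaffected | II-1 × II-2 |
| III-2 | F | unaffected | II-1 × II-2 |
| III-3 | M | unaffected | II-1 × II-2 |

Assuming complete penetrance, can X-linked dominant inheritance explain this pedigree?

A consistent assignment under X-linked dominant exists: I-1 X^J Y, I-2 X^J X^j, II-1 X^j Y, II-2 X^J X^j, III-1 X^j X^j, III-2 X^j X^j, III-3 X^j Y.
In this assignment every recorded phenotype matches its genotype and every non-founder's genotype is obtainable from its parents' genotypes, so the pedigree is consistent.

Yes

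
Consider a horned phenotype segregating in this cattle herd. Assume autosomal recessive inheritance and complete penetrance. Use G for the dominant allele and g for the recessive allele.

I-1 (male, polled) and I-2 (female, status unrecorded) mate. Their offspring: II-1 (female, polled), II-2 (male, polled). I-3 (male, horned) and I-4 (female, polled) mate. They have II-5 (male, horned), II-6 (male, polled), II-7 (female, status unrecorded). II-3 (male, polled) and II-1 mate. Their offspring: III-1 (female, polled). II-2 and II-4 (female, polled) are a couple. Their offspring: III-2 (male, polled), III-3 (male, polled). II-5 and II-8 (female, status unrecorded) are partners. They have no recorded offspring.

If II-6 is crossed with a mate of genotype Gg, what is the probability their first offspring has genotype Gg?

1/2

II-6 is polled so carries G and received g from I-3 (gg), so II-6 is Gg.
The cross gives 1/4 GG : 1/2 Gg : 1/4 gg, so P(offspring has genotype Gg) = 1/2.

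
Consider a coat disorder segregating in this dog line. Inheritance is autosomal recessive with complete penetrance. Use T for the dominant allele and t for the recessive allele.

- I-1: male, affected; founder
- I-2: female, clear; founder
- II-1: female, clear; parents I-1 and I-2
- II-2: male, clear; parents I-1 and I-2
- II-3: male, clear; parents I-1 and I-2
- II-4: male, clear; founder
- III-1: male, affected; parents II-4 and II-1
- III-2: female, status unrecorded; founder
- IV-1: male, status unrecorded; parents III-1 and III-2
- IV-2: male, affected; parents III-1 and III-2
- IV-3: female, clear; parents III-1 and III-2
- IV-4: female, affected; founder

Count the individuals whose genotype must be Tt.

6

Obligate heterozygotes: II-1 is clear so carries T and received t from I-1 (tt), so II-1 is Tt; II-2 is clear so carries T and received t from I-1 (tt), so II-2 is Tt; II-3 is clear so carries T and received t from I-1 (tt), so II-3 is Tt; II-4 is clear so carries T and passed t to III-1 (tt), so II-4 is Tt; III-2 passed T to IV-3 (Tt, whose t came from III-1) and passed t to IV-2 (tt), so III-2 is Tt; IV-3 is clear so carries T and received t from III-1 (tt), so IV-3 is Tt.
Every other individual is either homozygous by phenotype or has at least one consistent homozygous assignment, so the count is 6.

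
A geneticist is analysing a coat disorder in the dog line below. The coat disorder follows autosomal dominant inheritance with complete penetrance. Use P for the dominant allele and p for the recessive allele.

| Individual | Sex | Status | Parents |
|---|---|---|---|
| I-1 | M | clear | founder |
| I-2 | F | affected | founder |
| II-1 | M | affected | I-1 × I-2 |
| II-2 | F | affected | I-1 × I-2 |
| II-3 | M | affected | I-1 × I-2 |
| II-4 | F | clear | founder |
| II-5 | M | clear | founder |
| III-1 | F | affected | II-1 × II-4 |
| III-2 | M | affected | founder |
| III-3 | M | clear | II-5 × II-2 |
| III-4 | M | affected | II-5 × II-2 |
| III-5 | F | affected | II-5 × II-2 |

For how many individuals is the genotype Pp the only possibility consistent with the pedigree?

Obligate heterozygotes: II-1 is affected so carries P and received p from I-1 (pp), so II-1 is Pp; II-2 is affected so carries P and received p from I-1 (pp), so II-2 is Pp; II-3 is affected so carries P and received p from I-1 (pp), so II-3 is Pp; III-1 is affected so carries P and received p from II-4 (pp), so III-1 is Pp; III-4 is affected so carries P and received p from II-5 (pp), so III-4 is Pp; III-5 is affected so carries P and received p from II-5 (pp), so III-5 is Pp.
Every other individual is either homozygous by phenotype or has at least one consistent homozygous assignment, so the count is 6.

6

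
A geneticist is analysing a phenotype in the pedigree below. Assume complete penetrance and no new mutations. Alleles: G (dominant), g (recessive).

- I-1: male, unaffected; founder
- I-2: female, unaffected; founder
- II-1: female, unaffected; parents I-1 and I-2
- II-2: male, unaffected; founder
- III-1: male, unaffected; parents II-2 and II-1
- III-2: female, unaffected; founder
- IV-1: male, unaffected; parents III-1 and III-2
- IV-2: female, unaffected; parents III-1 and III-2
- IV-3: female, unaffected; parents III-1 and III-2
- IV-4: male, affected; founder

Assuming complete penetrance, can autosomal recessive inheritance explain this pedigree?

A consistent assignment under autosomal recessive exists: I-1 GG, I-2 GG, II-1 GG, II-2 GG, III-1 GG, III-2 GG, IV-1 GG, IV-2 GG, IV-3 GG, IV-4 gg.
In this assignment every recorded phenotype matches its genotype and every non-founder's genotype is obtainable from its parents' genotypes, so the pedigree is consistent.

Yes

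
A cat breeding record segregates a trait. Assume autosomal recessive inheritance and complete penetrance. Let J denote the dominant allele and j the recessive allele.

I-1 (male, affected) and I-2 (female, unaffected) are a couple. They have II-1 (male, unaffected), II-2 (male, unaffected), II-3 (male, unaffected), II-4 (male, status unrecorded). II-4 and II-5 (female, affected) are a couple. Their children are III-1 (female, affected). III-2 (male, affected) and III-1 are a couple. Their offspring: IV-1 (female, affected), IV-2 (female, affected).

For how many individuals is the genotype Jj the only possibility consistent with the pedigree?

Obligate heterozygotes: II-1 is unaffected so carries J and received j from I-1 (jj), so II-1 is Jj; II-2 is unaffected so carries J and received j from I-1 (jj), so II-2 is Jj; II-3 is unaffected so carries J and received j from I-1 (jj), so II-3 is Jj.
Every other individual is either homozygous by phenotype or has at least one consistent homozygous assignment, so the count is 3.

3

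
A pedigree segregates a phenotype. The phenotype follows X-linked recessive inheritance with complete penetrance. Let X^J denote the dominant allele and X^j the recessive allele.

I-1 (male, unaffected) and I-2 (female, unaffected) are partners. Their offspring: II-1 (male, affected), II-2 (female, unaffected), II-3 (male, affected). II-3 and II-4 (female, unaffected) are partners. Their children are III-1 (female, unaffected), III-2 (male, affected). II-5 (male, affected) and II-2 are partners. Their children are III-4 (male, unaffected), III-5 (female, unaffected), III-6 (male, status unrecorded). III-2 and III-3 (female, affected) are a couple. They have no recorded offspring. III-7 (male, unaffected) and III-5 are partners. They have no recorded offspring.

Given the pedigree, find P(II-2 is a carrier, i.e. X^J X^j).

I-1 is unaffected, so I-1 is X^J Y.
I-2 is unaffected so carries J and passed j to II-1 (X^j Y), so I-2 is X^J X^j.
Their cross gives offspring ratios 1/2 X^J X^J : 1/2 X^J X^j. Conditioning on II-2 being unaffected, P(X^J X^j) = 1/2 / 1 = 1/2 before taking II-2's own offspring into account.
II-5 is affected, so II-5 is X^j Y.
Now use II-2's offspring. Probability of each recorded status — unaffected son III-4: 1/2 if II-2 is X^J X^j, 1 if X^J X^J; unaffected daughter III-5: 1/2 if II-2 is X^J X^j, 1 if X^J X^J. (III-6: equally likely either way, so uninformative.)
Bayes: P(X^J X^j) = 1/2·1/4 / (1/2·1/4 + 1/2·1) = 1/5.

1/5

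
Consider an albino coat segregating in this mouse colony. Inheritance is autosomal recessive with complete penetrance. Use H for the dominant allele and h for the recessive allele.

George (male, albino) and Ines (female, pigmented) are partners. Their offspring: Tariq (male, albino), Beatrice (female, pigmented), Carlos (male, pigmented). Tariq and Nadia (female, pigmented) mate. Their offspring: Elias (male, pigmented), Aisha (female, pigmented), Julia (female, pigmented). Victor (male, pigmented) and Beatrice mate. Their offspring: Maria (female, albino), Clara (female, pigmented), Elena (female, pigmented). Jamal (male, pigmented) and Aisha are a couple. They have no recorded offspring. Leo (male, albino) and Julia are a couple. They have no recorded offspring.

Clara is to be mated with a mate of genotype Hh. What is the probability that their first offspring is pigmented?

Victor is pigmented so carries H and passed h to Maria (hh), so Victor is Hh.
Beatrice is pigmented so carries H and received h from George (hh), so Beatrice is Hh.
Clara is a pigmented offspring of Victor (Hh) × Beatrice (Hh), whose cross gives 1/4 HH : 1/2 Hh : 1/4 hh; conditioning on being pigmented, Clara is HH with probability 1/3, Hh with probability 2/3.
Summing over parental genotype combinations, P(offspring is pigmented) = 1/3·1 + 2/3·3/4 = 5/6.

5/6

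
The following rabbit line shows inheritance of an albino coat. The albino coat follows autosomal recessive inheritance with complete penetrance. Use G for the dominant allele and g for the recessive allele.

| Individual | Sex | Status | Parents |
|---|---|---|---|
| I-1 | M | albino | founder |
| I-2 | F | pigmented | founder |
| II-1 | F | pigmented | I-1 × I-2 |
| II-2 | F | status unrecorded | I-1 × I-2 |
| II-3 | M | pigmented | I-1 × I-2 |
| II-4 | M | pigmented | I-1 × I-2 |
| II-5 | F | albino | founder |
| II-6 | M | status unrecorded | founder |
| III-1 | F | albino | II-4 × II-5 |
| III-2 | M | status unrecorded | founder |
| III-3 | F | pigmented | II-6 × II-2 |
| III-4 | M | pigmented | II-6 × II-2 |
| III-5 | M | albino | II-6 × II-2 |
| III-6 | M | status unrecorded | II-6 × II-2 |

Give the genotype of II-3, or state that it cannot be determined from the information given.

Gg

From phenotype alone, II-3 is GG or Gg.
II-3 is pigmented so carries G and received g from I-1 (gg), so II-3 is Gg.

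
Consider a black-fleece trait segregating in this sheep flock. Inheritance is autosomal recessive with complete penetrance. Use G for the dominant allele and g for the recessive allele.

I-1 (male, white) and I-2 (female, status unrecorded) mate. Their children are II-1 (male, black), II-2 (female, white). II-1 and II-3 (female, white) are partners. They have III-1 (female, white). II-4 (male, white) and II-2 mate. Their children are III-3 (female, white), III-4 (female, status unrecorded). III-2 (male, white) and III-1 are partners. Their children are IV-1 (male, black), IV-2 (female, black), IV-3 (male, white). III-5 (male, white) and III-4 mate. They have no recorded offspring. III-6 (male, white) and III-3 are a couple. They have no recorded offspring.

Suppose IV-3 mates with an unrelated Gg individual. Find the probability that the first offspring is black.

III-2 is white so carries G and passed g to IV-1 (gg), so III-2 is Gg.
III-1 is white so carries G and received g from II-1 (gg), so III-1 is Gg.
IV-3 is a white offspring of III-2 (Gg) × III-1 (Gg), whose cross gives 1/4 GG : 1/2 Gg : 1/4 gg; conditioning on being white, IV-3 is GG with probability 1/3, Gg with probability 2/3.
Summing over parental genotype combinations, P(offspring is black) = 2/3·1/4 = 1/6.

1/6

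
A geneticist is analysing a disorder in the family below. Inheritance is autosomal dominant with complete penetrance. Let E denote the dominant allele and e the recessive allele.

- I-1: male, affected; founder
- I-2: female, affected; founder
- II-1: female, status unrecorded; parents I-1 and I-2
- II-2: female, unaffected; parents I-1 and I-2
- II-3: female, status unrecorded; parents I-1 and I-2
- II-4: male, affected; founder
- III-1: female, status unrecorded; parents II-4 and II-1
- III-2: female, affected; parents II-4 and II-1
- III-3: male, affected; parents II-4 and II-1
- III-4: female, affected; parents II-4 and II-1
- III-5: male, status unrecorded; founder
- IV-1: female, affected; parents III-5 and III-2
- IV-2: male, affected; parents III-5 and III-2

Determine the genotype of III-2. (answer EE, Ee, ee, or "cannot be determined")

cannot be determined

III-2's phenotype allows EE or Ee, and no parent or child forces a single allele at both positions; consistent genotype assignments exist with III-2 as EE or Ee.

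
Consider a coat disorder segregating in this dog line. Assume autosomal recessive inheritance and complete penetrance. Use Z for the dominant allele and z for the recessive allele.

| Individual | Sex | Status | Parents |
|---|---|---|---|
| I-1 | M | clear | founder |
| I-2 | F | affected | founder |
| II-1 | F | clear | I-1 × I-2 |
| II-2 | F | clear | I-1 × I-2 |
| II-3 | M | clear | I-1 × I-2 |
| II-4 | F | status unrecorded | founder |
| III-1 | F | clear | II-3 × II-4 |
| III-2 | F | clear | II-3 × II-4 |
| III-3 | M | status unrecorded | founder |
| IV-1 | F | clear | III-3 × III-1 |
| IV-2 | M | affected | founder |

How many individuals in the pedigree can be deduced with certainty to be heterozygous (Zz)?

Obligate heterozygotes: II-1 is clear so carries Z and received z from I-2 (zz), so II-1 is Zz; II-2 is clear so carries Z and received z from I-2 (zz), so II-2 is Zz; II-3 is clear so carries Z and received z from I-2 (zz), so II-3 is Zz.
Every other individual is either homozygous by phenotype or has at least one consistent homozygous assignment, so the count is 3.

3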